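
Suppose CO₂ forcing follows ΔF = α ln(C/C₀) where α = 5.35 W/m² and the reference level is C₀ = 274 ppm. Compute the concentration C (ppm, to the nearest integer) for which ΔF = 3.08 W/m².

C ≈ 487 ppm

Set 5.35 ln(C/274) = 3.08, so ln(C/274) = 3.08/5.35 = 0.57570.
Then C/274 = e^0.57570 = 1.77837, giving C = 274 × 1.77837 = 487.27 ppm.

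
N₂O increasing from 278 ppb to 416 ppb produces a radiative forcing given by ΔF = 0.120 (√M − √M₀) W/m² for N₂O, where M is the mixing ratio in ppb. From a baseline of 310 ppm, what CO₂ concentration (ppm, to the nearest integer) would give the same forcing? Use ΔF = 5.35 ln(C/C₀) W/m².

N₂O forcing: 0.120 × (√416 − √278) = 0.120 × (20.3961 − 16.6733) = 0.120 × 3.7228 = 0.44674 W/m².
Set 5.35 ln(C/310) = 0.44674: ln(C/310) = 0.44674/5.35 = 0.08350, so C = 310 × e^0.08350 = 310 × 1.08709 = 337.00 ppm.

C ≈ 337 ppm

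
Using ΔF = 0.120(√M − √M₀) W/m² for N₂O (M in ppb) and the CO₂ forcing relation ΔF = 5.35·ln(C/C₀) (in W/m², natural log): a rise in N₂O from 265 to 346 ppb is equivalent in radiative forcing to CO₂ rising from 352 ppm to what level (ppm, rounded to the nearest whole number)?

C ≈ 371 ppm

N₂O forcing: 0.120 × (√346 − √265) = 0.120 × (18.6011 − 16.2788) = 0.120 × 2.3223 = 0.27868 W/m².
Set 5.35 ln(C/352) = 0.27868: ln(C/352) = 0.27868/5.35 = 0.05209, so C = 352 × e^0.05209 = 352 × 1.05347 = 370.82 ppm.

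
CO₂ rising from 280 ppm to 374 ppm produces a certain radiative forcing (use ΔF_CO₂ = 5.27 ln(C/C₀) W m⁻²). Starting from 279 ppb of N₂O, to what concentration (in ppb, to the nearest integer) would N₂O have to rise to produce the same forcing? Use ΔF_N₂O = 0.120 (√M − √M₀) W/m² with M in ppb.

M ≈ 865 ppb

CO₂ forcing: 5.27 × ln(374/280) = 5.27 × 0.289466 = 1.52549 W/m².
Set 0.120(√M − √279) = 1.52549: √M = 1.52549/0.120 + √279 = 12.7124 + 16.7033 = 29.4157.
M = (29.4157)² = 865.28 ppb.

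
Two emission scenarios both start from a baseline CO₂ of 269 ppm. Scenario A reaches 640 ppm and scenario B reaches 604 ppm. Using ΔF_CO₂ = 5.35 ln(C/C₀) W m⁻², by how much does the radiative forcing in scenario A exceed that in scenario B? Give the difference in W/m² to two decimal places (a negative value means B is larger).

ΔF_A − ΔF_B = 0.31 W/m²

ΔF_A = 5.35 ln(640/269) = 5.35 × 0.86676 = 4.6372 W/m².
ΔF_B = 5.35 ln(604/269) = 5.35 × 0.80886 = 4.3274 W/m².
Difference: 4.6372 − 4.3274 = 0.3098 W/m².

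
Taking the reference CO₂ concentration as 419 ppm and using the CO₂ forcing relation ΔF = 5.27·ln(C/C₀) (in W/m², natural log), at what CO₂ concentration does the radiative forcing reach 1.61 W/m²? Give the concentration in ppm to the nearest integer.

C ≈ 569 ppm

Set 5.27 ln(C/419) = 1.61, so ln(C/419) = 1.61/5.27 = 0.30550.
Then C/419 = e^0.30550 = 1.35730, giving C = 419 × 1.35730 = 568.71 ppm.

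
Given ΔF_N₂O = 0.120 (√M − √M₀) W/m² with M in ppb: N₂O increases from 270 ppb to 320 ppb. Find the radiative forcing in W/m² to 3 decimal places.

ΔF = 0.175 W/m²

N₂O: 0.120 × (√320 − √270) = 0.120 × (17.8885 − 16.4317) = 0.120 × 1.4568 = 0.1748 W/m².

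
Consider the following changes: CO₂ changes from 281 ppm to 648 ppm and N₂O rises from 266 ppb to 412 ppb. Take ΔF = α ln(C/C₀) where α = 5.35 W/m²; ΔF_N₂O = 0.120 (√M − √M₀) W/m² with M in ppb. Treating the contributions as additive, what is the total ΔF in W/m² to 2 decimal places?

ΔF = 4.95 W/m²

CO₂: 5.35 × ln(648/281) = 5.35 × ln(2.30605) = 5.35 × 0.83554 = 4.4701 W/m².
N₂O: 0.120 × (√412 − √266) = 0.120 × (20.2978 − 16.3095) = 0.120 × 3.9883 = 0.4786 W/m².
Total ΔF = 4.4701 + 0.4786 = 4.9487 W/m².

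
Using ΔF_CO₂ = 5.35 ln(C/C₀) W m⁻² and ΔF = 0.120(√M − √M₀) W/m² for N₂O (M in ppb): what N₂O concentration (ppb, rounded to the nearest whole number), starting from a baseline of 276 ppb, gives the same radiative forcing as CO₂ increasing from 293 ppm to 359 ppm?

CO₂ forcing: 5.35 × ln(359/293) = 5.35 × 0.203150 = 1.08685 W/m².
Set 0.120(√M − √276) = 1.08685: √M = 1.08685/0.120 + √276 = 9.0571 + 16.6132 = 25.6703.
M = (25.6703)² = 658.96 ppb.

M ≈ 659 ppb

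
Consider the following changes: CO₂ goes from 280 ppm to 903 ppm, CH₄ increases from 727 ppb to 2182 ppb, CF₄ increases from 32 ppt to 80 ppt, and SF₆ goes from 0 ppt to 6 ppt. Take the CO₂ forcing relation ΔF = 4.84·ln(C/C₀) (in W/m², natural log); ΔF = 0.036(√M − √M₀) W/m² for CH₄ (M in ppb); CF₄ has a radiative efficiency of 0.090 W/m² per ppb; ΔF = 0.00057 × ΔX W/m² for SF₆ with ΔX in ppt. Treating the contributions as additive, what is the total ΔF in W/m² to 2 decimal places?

CO₂: 4.84 × ln(903/280) = 4.84 × ln(3.22500) = 4.84 × 1.17093 = 5.6673 W/m².
CH₄: 0.036 × (√2182 − √727) = 0.036 × (46.7119 − 26.9629) = 0.036 × 19.7490 = 0.7110 W/m².
CF₄: Δ = 80 − 32 = 48 ppt = 0.048 ppb; ΔF = 0.090 × 0.048 = 0.0043 W/m².
SF₆: ΔF = 0.00057 × (6 − 0) = 0.00057 × 6 = 0.0034 W/m².
Total ΔF = 5.6673 + 0.7110 + 0.0043 + 0.0034 = 6.3860 W/m².

ΔF = 6.39 W/m²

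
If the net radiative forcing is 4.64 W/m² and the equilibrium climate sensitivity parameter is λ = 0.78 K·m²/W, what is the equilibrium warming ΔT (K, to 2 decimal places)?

ΔT = λ ΔF = 0.78 × 4.64 = 3.6192 K.

ΔT = 3.62 K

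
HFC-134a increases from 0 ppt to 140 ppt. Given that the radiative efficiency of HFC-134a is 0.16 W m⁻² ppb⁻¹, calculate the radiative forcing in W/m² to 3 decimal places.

ΔF = 0.022 W/m²

HFC-134a: Δ = 140 − 0 = 140 ppt = 0.140 ppb; ΔF = 0.16 × 0.140 = 0.0224 W/m².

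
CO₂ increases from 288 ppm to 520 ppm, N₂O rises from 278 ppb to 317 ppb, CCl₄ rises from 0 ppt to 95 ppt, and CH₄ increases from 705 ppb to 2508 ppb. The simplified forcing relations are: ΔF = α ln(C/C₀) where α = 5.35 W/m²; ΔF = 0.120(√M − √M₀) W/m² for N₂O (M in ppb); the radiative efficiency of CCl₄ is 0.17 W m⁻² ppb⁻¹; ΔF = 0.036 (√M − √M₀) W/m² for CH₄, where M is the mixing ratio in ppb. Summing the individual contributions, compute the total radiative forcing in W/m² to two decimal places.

ΔF = 4.16 W/m²

CO₂: 5.35 × ln(520/288) = 5.35 × ln(1.80556) = 5.35 × 0.59087 = 3.1612 W/m².
N₂O: 0.120 × (√317 − √278) = 0.120 × (17.8045 − 16.6733) = 0.120 × 1.1312 = 0.1357 W/m².
CCl₄: Δ = 95 − 0 = 95 ppt = 0.095 ppb; ΔF = 0.17 × 0.095 = 0.0162 W/m².
CH₄: 0.036 × (√2508 − √705) = 0.036 × (50.0799 − 26.5518) = 0.036 × 23.5281 = 0.8470 W/m².
Total ΔF = 3.1612 + 0.1357 + 0.0162 + 0.8470 = 4.1601 W/m².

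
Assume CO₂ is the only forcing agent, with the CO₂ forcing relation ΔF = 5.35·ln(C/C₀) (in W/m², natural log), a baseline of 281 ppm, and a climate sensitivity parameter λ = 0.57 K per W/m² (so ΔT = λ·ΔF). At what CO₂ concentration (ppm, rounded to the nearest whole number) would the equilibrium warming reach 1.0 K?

Required forcing: ΔF = ΔT/λ = 1.0/0.57 = 1.7544 W/m².
Then ln(C/281) = ΔF/5.35 = 1.7544/5.35 = 0.32793.
So C = 281 × e^0.32793 = 281 × 1.38809 = 390.05 ppm.

C ≈ 390 ppm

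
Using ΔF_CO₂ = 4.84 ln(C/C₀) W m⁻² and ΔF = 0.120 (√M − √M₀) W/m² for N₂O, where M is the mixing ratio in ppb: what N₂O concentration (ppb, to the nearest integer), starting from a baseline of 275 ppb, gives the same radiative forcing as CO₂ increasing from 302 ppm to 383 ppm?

CO₂ forcing: 4.84 × ln(383/302) = 4.84 × 0.237608 = 1.15002 W/m².
Set 0.120(√M − √275) = 1.15002: √M = 1.15002/0.120 + √275 = 9.5835 + 16.5831 = 26.1666.
M = (26.1666)² = 684.69 ppb.

M ≈ 685 ppb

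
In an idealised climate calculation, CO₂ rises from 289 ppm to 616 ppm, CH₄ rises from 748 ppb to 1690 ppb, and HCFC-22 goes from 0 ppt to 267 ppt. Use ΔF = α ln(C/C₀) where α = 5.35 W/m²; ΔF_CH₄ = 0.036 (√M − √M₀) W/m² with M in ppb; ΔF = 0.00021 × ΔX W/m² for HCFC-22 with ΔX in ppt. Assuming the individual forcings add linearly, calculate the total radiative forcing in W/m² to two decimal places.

ΔF = 4.60 W/m²

CO₂: 5.35 × ln(616/289) = 5.35 × ln(2.13149) = 5.35 × 0.75682 = 4.0490 W/m².
CH₄: 0.036 × (√1690 − √748) = 0.036 × (41.1096 − 27.3496) = 0.036 × 13.7600 = 0.4954 W/m².
HCFC-22: ΔF = 0.00021 × (267 − 0) = 0.00021 × 267 = 0.0561 W/m².
Total ΔF = 4.0490 + 0.4954 + 0.0561 = 4.6005 W/m².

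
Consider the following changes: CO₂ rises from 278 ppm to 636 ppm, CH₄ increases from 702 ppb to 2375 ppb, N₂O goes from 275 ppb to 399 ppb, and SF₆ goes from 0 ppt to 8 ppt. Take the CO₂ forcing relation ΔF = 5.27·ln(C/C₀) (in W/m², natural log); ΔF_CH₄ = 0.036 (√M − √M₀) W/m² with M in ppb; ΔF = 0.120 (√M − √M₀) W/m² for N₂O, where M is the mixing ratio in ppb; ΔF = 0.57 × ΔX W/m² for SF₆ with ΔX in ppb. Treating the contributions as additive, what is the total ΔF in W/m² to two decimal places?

ΔF = 5.57 W/m²

CO₂: 5.27 × ln(636/278) = 5.27 × ln(2.28777) = 5.27 × 0.82758 = 4.3613 W/m².
CH₄: 0.036 × (√2375 − √702) = 0.036 × (48.7340 − 26.4953) = 0.036 × 22.2387 = 0.8006 W/m².
N₂O: 0.120 × (√399 − √275) = 0.120 × (19.9750 − 16.5831) = 0.120 × 3.3919 = 0.4070 W/m².
SF₆: Δ = 8 − 0 = 8 ppt = 0.008 ppb; ΔF = 0.57 × 0.008 = 0.0046 W/m².
Total ΔF = 4.3613 + 0.8006 + 0.4070 + 0.0046 = 5.5735 W/m².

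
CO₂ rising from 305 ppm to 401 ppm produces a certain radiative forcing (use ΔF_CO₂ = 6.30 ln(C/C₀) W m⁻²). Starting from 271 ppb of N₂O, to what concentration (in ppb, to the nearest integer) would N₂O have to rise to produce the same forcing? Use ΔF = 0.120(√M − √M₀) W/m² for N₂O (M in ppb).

M ≈ 950 ppb

CO₂ forcing: 6.30 × ln(401/305) = 6.30 × 0.273650 = 1.72400 W/m².
Set 0.120(√M − √271) = 1.72400: √M = 1.72400/0.120 + √271 = 14.3667 + 16.4621 = 30.8288.
M = (30.8288)² = 950.41 ppb.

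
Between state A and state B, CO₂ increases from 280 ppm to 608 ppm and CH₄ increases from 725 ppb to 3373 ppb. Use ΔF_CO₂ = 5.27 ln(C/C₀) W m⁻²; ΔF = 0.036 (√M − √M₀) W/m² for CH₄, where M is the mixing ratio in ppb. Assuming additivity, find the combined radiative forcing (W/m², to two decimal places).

ΔF = 5.21 W/m²

CO₂: 5.27 × ln(608/280) = 5.27 × ln(2.17143) = 5.27 × 0.77539 = 4.0863 W/m².
CH₄: 0.036 × (√3373 − √725) = 0.036 × (58.0775 − 26.9258) = 0.036 × 31.1517 = 1.1215 W/m².
Total ΔF = 4.0863 + 1.1215 = 5.2078 W/m².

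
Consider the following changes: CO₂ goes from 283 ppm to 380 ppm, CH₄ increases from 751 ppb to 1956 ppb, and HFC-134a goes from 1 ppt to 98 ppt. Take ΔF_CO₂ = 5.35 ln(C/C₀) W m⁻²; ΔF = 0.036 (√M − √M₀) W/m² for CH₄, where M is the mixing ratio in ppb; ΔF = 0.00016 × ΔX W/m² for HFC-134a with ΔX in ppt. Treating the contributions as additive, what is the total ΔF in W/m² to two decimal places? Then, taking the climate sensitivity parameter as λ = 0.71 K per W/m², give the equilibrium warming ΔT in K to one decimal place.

CO₂: 5.35 × ln(380/283) = 5.35 × ln(1.34276) = 5.35 × 0.29473 = 1.5768 W/m².
CH₄: 0.036 × (√1956 − √751) = 0.036 × (44.2267 − 27.4044) = 0.036 × 16.8223 = 0.6056 W/m².
HFC-134a: ΔF = 0.00016 × (98 − 1) = 0.00016 × 97 = 0.0155 W/m².
Total ΔF = 1.5768 + 0.6056 + 0.0155 = 2.1979 W/m².
ΔT = λ ΔF = 0.71 × 2.20 = 1.5620 K.

ΔF = 2.20 W/m²; ΔT = 1.6 K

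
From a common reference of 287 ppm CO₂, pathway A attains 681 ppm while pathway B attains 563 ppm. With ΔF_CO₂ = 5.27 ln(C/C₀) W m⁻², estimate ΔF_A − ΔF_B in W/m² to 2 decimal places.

ΔF_A − ΔF_B = 1.00 W/m²

ΔF_A = 5.27 ln(681/287) = 5.27 × 0.86408 = 4.5537 W/m².
ΔF_B = 5.27 ln(563/287) = 5.27 × 0.67380 = 3.5509 W/m².
Difference: 4.5537 − 3.5509 = 1.0028 W/m².
(Equivalently, ΔF_A − ΔF_B = 5.27 ln(681/563) = 5.27 × 0.19028 = 1.0028 W/m².)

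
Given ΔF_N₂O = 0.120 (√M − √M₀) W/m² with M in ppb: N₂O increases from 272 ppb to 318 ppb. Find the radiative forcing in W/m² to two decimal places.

ΔF = 0.16 W/m²

N₂O: 0.120 × (√318 − √272) = 0.120 × (17.8326 − 16.4924) = 0.120 × 1.3402 = 0.1608 W/m².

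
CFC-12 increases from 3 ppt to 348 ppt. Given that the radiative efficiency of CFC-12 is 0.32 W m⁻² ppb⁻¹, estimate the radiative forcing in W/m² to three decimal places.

CFC-12: Δ = 348 − 3 = 345 ppt = 0.345 ppb; ΔF = 0.32 × 0.345 = 0.1104 W/m².

ΔF = 0.110 W/m²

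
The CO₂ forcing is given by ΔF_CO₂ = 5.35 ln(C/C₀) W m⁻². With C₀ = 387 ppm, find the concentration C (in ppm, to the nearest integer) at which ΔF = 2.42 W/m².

Set 5.35 ln(C/387) = 2.42, so ln(C/387) = 2.42/5.35 = 0.45234.
Then C/387 = e^0.45234 = 1.57199, giving C = 387 × 1.57199 = 608.36 ppm.

C ≈ 608 ppm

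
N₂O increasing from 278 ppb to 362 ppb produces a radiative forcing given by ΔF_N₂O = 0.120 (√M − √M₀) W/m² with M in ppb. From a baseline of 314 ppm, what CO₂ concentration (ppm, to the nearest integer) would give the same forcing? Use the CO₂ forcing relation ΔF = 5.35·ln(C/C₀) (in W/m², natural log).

C ≈ 331 ppm

N₂O forcing: 0.120 × (√362 − √278) = 0.120 × (19.0263 − 16.6733) = 0.120 × 2.3530 = 0.28236 W/m².
Set 5.35 ln(C/314) = 0.28236: ln(C/314) = 0.28236/5.35 = 0.05278, so C = 314 × e^0.05278 = 314 × 1.05420 = 331.02 ppm.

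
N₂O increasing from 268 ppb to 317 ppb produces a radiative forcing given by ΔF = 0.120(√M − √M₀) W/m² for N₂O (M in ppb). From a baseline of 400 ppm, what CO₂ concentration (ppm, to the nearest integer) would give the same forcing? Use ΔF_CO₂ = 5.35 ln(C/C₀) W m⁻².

N₂O forcing: 0.120 × (√317 − √268) = 0.120 × (17.8045 − 16.3707) = 0.120 × 1.4338 = 0.17206 W/m².
Set 5.35 ln(C/400) = 0.17206: ln(C/400) = 0.17206/5.35 = 0.03216, so C = 400 × e^0.03216 = 400 × 1.03268 = 413.07 ppm.

C ≈ 413 ppm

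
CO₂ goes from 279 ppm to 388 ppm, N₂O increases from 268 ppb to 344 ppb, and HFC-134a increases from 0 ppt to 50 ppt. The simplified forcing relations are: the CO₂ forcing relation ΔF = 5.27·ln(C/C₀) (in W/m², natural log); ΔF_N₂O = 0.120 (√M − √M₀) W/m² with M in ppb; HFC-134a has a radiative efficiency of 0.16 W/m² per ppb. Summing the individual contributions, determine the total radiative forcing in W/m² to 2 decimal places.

ΔF = 2.01 W/m²

CO₂: 5.27 × ln(388/279) = 5.27 × ln(1.39068) = 5.27 × 0.32979 = 1.7380 W/m².
N₂O: 0.120 × (√344 − √268) = 0.120 × (18.5472 − 16.3707) = 0.120 × 2.1765 = 0.2612 W/m².
HFC-134a: Δ = 50 − 0 = 50 ppt = 0.050 ppb; ΔF = 0.16 × 0.050 = 0.0080 W/m².
Total ΔF = 1.7380 + 0.2612 + 0.0080 = 2.0072 W/m².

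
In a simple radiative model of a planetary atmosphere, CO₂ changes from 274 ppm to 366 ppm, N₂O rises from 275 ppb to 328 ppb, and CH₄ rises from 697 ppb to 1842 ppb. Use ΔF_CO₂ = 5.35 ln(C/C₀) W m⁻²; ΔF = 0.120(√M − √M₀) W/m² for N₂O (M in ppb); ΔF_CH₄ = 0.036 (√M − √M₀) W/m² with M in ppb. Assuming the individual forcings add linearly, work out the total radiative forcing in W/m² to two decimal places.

CO₂: 5.35 × ln(366/274) = 5.35 × ln(1.33577) = 5.35 × 0.28951 = 1.5489 W/m².
N₂O: 0.120 × (√328 − √275) = 0.120 × (18.1108 − 16.5831) = 0.120 × 1.5277 = 0.1833 W/m².
CH₄: 0.036 × (√1842 − √697) = 0.036 × (42.9185 − 26.4008) = 0.036 × 16.5177 = 0.5946 W/m².
Total ΔF = 1.5489 + 0.1833 + 0.5946 = 2.3268 W/m².

ΔF = 2.33 W/m²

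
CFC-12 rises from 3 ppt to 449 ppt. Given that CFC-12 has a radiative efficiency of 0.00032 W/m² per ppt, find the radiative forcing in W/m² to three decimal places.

ΔF = 0.143 W/m²

CFC-12: ΔF = 0.00032 × (449 − 3) = 0.00032 × 446 = 0.1427 W/m².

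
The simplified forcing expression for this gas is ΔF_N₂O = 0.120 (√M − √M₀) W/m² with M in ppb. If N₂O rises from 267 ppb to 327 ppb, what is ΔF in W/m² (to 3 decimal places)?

ΔF = 0.209 W/m²

N₂O: 0.120 × (√327 − √267) = 0.120 × (18.0831 − 16.3401) = 0.120 × 1.7430 = 0.2092 W/m².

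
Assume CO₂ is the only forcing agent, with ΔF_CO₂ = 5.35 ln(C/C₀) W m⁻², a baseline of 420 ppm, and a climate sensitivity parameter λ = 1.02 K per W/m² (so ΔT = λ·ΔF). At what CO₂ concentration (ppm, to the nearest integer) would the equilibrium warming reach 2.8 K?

C ≈ 702 ppm

Required forcing: ΔF = ΔT/λ = 2.8/1.02 = 2.7451 W/m².
Then ln(C/420) = ΔF/5.35 = 2.7451/5.35 = 0.51310.
So C = 420 × e^0.51310 = 420 × 1.67046 = 701.59 ppm.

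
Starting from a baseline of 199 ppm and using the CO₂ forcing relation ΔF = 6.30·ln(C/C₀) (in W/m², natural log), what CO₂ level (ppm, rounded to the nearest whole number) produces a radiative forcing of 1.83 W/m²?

C ≈ 266 ppm

Set 6.30 ln(C/199) = 1.83, so ln(C/199) = 1.83/6.30 = 0.29048.
Then C/199 = e^0.29048 = 1.33707, giving C = 199 × 1.33707 = 266.08 ppm.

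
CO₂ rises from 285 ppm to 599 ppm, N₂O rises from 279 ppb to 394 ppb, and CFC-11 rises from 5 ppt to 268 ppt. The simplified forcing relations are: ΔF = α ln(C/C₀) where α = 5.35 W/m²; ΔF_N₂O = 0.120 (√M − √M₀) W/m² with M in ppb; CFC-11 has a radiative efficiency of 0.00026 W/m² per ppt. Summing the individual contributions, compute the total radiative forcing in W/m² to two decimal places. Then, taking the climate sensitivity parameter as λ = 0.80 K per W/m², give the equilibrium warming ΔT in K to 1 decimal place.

ΔF = 4.42 W/m²; ΔT = 3.5 K

CO₂: 5.35 × ln(599/285) = 5.35 × ln(2.10175) = 5.35 × 0.74277 = 3.9738 W/m².
N₂O: 0.120 × (√394 − √279) = 0.120 × (19.8494 − 16.7033) = 0.120 × 3.1461 = 0.3775 W/m².
CFC-11: ΔF = 0.00026 × (268 − 5) = 0.00026 × 263 = 0.0684 W/m².
Total ΔF = 3.9738 + 0.3775 + 0.0684 = 4.4197 W/m².
ΔT = λ ΔF = 0.80 × 4.42 = 3.5360 K.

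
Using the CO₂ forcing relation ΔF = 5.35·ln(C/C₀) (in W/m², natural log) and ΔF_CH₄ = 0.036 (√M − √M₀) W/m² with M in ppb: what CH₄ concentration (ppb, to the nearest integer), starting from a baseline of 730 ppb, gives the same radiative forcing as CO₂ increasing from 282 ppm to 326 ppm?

M ≈ 2359 ppb

CO₂ forcing: 5.35 × ln(326/282) = 5.35 × 0.144990 = 0.77570 W/m².
Set 0.036(√M − √730) = 0.77570: √M = 0.77570/0.036 + √730 = 21.5472 + 27.0185 = 48.5657.
M = (48.5657)² = 2358.63 ppb.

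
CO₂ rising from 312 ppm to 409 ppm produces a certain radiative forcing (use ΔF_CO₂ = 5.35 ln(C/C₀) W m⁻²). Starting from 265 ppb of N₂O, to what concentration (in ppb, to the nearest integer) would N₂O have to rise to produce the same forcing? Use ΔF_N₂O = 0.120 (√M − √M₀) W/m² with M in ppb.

CO₂ forcing: 5.35 × ln(409/312) = 5.35 × 0.270712 = 1.44831 W/m².
Set 0.120(√M − √265) = 1.44831: √M = 1.44831/0.120 + √265 = 12.0693 + 16.2788 = 28.3481.
M = (28.3481)² = 803.61 ppb.

M ≈ 804 ppb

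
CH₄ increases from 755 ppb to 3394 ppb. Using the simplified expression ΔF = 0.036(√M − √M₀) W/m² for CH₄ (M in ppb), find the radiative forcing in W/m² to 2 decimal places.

ΔF = 1.11 W/m²

CH₄: 0.036 × (√3394 − √755) = 0.036 × (58.2580 − 27.4773) = 0.036 × 30.7807 = 1.1081 W/m².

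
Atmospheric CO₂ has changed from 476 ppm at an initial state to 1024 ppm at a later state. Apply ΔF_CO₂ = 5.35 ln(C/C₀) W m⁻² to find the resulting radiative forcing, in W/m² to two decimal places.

CO₂: 5.35 × ln(1024/476) = 5.35 × ln(2.15126) = 5.35 × 0.76605 = 4.0984 W/m².

ΔF = 4.10 W/m²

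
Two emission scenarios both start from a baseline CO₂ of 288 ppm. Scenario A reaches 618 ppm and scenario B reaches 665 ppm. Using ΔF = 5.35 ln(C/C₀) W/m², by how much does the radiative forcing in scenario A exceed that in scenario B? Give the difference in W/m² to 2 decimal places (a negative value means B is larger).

ΔF_A − ΔF_B = -0.39 W/m²

ΔF_A = 5.35 ln(618/288) = 5.35 × 0.76353 = 4.0849 W/m².
ΔF_B = 5.35 ln(665/288) = 5.35 × 0.83683 = 4.4770 W/m².
Difference: 4.0849 − 4.4770 = -0.3921 W/m².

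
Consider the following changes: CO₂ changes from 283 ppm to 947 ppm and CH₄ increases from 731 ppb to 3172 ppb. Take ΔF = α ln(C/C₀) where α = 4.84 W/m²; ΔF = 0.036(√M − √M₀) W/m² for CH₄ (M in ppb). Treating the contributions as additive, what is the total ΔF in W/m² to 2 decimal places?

CO₂: 4.84 × ln(947/283) = 4.84 × ln(3.34629) = 4.84 × 1.20785 = 5.8460 W/m².
CH₄: 0.036 × (√3172 − √731) = 0.036 × (56.3205 − 27.0370) = 0.036 × 29.2835 = 1.0542 W/m².
Total ΔF = 5.8460 + 1.0542 = 6.9002 W/m².

ΔF = 6.90 W/m²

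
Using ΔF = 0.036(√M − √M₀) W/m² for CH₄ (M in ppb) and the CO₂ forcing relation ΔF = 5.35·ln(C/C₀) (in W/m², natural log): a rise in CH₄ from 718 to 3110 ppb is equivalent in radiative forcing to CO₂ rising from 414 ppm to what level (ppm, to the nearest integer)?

C ≈ 503 ppm

CH₄ forcing: 0.036 × (√3110 − √718) = 0.036 × (55.7674 − 26.7955) = 0.036 × 28.9719 = 1.04299 W/m².
Set 5.35 ln(C/414) = 1.04299: ln(C/414) = 1.04299/5.35 = 0.19495, so C = 414 × e^0.19495 = 414 × 1.21525 = 503.11 ppm.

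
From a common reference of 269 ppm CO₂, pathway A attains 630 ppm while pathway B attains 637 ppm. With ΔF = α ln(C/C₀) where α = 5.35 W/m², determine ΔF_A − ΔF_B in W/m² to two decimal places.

ΔF_A − ΔF_B = -0.06 W/m²

ΔF_A = 5.35 ln(630/269) = 5.35 × 0.85101 = 4.5529 W/m².
ΔF_B = 5.35 ln(637/269) = 5.35 × 0.86206 = 4.6120 W/m².
Difference: 4.5529 − 4.6120 = -0.0591 W/m².
(Equivalently, ΔF_A − ΔF_B = 5.35 ln(630/637) = 5.35 × -0.01105 = -0.0591 W/m².)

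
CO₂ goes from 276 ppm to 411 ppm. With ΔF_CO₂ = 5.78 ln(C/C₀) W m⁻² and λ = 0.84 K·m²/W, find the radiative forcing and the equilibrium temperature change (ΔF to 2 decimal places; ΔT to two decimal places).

CO₂: 5.78 × ln(411/276) = 5.78 × ln(1.48913) = 5.78 × 0.39819 = 2.3015 W/m².
ΔT = λ ΔF = 0.84 × 2.30 = 1.9320 K.

ΔF = 2.30 W/m²; ΔT = 1.93 K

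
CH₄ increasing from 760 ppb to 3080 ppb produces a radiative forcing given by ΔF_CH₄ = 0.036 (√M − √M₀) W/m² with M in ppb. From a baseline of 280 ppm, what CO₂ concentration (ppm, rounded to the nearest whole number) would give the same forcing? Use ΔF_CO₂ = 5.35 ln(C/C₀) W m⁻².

C ≈ 338 ppm

CH₄ forcing: 0.036 × (√3080 − √760) = 0.036 × (55.4977 − 27.5681) = 0.036 × 27.9296 = 1.00547 W/m².
Set 5.35 ln(C/280) = 1.00547: ln(C/280) = 1.00547/5.35 = 0.18794, so C = 280 × e^0.18794 = 280 × 1.20676 = 337.89 ppm.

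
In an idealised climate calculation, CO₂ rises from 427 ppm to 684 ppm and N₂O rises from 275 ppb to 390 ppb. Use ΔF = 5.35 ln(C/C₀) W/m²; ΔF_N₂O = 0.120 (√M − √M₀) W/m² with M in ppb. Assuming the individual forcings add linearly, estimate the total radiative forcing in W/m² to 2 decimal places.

CO₂: 5.35 × ln(684/427) = 5.35 × ln(1.60187) = 5.35 × 0.47117 = 2.5208 W/m².
N₂O: 0.120 × (√390 − √275) = 0.120 × (19.7484 − 16.5831) = 0.120 × 3.1653 = 0.3798 W/m².
Total ΔF = 2.5208 + 0.3798 = 2.9006 W/m².

ΔF = 2.90 W/m²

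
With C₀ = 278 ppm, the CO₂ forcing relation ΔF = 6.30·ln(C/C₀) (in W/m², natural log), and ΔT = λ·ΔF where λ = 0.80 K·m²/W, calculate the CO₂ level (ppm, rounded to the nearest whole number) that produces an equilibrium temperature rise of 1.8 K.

C ≈ 397 ppm

Required forcing: ΔF = ΔT/λ = 1.8/0.80 = 2.2500 W/m².
Then ln(C/278) = ΔF/6.30 = 2.2500/6.30 = 0.35714.
So C = 278 × e^0.35714 = 278 × 1.42924 = 397.33 ppm.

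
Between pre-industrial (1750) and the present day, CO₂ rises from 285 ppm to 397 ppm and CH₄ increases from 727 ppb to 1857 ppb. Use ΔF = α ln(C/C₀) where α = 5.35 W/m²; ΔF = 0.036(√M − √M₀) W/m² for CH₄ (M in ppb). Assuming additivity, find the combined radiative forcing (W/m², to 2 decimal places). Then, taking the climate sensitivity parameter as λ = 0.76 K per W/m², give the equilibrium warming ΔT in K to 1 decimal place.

CO₂: 5.35 × ln(397/285) = 5.35 × ln(1.39298) = 5.35 × 0.33145 = 1.7733 W/m².
CH₄: 0.036 × (√1857 − √727) = 0.036 × (43.0929 − 26.9629) = 0.036 × 16.1300 = 0.5807 W/m².
Total ΔF = 1.7733 + 0.5807 = 2.3540 W/m².
ΔT = λ ΔF = 0.76 × 2.35 = 1.7860 K.

ΔF = 2.35 W/m²; ΔT = 1.8 K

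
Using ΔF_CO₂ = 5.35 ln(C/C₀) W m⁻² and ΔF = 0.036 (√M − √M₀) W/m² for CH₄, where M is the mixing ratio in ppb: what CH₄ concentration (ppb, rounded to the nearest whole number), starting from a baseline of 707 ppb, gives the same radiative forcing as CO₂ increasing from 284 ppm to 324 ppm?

CO₂ forcing: 5.35 × ln(324/284) = 5.35 × 0.131769 = 0.70496 W/m².
Set 0.036(√M − √707) = 0.70496: √M = 0.70496/0.036 + √707 = 19.5822 + 26.5895 = 46.1717.
M = (46.1717)² = 2131.83 ppb.

M ≈ 2132 ppb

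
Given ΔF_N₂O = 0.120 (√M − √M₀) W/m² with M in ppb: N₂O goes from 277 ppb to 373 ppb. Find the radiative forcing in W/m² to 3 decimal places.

ΔF = 0.320 W/m²

N₂O: 0.120 × (√373 − √277) = 0.120 × (19.3132 − 16.6433) = 0.120 × 2.6699 = 0.3204 W/m².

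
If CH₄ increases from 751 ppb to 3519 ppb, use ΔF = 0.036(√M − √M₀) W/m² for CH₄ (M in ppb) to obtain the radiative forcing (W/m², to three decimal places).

CH₄: 0.036 × (√3519 − √751) = 0.036 × (59.3212 − 27.4044) = 0.036 × 31.9168 = 1.1490 W/m².

ΔF = 1.149 W/m²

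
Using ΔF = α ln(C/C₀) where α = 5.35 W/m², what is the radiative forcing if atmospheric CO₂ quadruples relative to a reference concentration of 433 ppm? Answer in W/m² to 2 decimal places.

ΔF = 7.42 W/m²

ΔF = 5.35 × ln(4) = 5.35 × 1.38629 = 7.4167 W/m².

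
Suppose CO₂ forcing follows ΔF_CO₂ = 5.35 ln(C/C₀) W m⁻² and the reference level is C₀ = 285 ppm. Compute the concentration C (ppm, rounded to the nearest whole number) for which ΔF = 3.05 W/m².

Set 5.35 ln(C/285) = 3.05, so ln(C/285) = 3.05/5.35 = 0.57009.
Then C/285 = e^0.57009 = 1.76843, giving C = 285 × 1.76843 = 504.00 ppm.

C ≈ 504 ppm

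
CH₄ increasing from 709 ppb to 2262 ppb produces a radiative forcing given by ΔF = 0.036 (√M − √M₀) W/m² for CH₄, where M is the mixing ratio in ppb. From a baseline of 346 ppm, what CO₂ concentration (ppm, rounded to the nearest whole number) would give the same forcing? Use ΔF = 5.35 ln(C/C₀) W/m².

CH₄ forcing: 0.036 × (√2262 − √709) = 0.036 × (47.5605 − 26.6271) = 0.036 × 20.9334 = 0.75360 W/m².
Set 5.35 ln(C/346) = 0.75360: ln(C/346) = 0.75360/5.35 = 0.14086, so C = 346 × e^0.14086 = 346 × 1.15126 = 398.34 ppm.

C ≈ 398 ppm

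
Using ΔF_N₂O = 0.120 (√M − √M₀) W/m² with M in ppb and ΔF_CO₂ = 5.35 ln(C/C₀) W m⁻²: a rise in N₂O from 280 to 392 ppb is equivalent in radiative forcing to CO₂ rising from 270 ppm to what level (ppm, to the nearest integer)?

C ≈ 289 ppm

N₂O forcing: 0.120 × (√392 − √280) = 0.120 × (19.7990 − 16.7332) = 0.120 × 3.0658 = 0.36790 W/m².
Set 5.35 ln(C/270) = 0.36790: ln(C/270) = 0.36790/5.35 = 0.06877, so C = 270 × e^0.06877 = 270 × 1.07119 = 289.22 ppm.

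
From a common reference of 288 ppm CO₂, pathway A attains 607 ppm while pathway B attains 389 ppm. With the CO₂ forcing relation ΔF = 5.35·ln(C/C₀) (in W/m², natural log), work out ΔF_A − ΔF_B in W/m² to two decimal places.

ΔF_A − ΔF_B = 2.38 W/m²

ΔF_A = 5.35 ln(607/288) = 5.35 × 0.74557 = 3.9888 W/m².
ΔF_B = 5.35 ln(389/288) = 5.35 × 0.30062 = 1.6083 W/m².
Difference: 3.9888 − 1.6083 = 2.3805 W/m².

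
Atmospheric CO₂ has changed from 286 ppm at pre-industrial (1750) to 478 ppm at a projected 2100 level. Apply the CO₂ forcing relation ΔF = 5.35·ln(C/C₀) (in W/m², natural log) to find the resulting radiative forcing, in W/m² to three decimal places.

CO₂ absorption bands are partially saturated, so forcing scales with the logarithm of the concentration ratio.
CO₂: 5.35 × ln(478/286) = 5.35 × ln(1.67133) = 5.35 × 0.51362 = 2.7479 W/m².

ΔF = 2.748 W/m²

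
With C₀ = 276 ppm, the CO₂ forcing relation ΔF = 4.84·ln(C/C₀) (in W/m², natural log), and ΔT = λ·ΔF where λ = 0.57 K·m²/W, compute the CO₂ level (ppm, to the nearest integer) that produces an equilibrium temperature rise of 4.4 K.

Required forcing: ΔF = ΔT/λ = 4.4/0.57 = 7.7193 W/m².
Then ln(C/276) = ΔF/4.84 = 7.7193/4.84 = 1.59490.
So C = 276 × e^1.59490 = 276 × 4.92784 = 1360.08 ppm.

C ≈ 1360 ppm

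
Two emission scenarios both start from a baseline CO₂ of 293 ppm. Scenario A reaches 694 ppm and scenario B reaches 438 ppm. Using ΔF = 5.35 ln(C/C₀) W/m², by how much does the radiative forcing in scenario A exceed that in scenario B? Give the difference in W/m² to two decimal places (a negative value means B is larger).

ΔF_A = 5.35 ln(694/293) = 5.35 × 0.86230 = 4.6133 W/m².
ΔF_B = 5.35 ln(438/293) = 5.35 × 0.40205 = 2.1510 W/m².
Difference: 4.6133 − 2.1510 = 2.4623 W/m².
(Equivalently, ΔF_A − ΔF_B = 5.35 ln(694/438) = 5.35 × 0.46025 = 2.4623 W/m².)

ΔF_A − ΔF_B = 2.46 W/m²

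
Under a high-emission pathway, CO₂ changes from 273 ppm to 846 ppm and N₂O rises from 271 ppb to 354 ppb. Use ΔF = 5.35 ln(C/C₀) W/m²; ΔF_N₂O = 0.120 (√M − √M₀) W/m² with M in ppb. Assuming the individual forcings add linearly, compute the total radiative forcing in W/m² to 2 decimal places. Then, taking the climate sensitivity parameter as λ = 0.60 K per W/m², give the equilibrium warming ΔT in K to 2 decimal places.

CO₂: 5.35 × ln(846/273) = 5.35 × ln(3.09890) = 5.35 × 1.13105 = 6.0511 W/m².
N₂O: 0.120 × (√354 − √271) = 0.120 × (18.8149 − 16.4621) = 0.120 × 2.3528 = 0.2823 W/m².
Total ΔF = 6.0511 + 0.2823 = 6.3334 W/m².
ΔT = λ ΔF = 0.60 × 6.33 = 3.7980 K.

ΔF = 6.33 W/m²; ΔT = 3.80 K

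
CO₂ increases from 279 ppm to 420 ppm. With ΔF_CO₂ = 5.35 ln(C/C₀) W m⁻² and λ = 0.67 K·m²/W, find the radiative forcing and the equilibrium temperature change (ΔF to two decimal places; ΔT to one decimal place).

ΔF = 2.19 W/m²; ΔT = 1.5 K

CO₂: 5.35 × ln(420/279) = 5.35 × ln(1.50538) = 5.35 × 0.40905 = 2.1884 W/m².
ΔT = λ ΔF = 0.67 × 2.19 = 1.4673 K.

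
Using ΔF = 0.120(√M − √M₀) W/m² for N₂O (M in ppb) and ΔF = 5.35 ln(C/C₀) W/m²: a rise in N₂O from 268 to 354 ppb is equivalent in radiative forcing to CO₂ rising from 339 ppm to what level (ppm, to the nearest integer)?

N₂O forcing: 0.120 × (√354 − √268) = 0.120 × (18.8149 − 16.3707) = 0.120 × 2.4442 = 0.29330 W/m².
Set 5.35 ln(C/339) = 0.29330: ln(C/339) = 0.29330/5.35 = 0.05482, so C = 339 × e^0.05482 = 339 × 1.05635 = 358.10 ppm.

C ≈ 358 ppm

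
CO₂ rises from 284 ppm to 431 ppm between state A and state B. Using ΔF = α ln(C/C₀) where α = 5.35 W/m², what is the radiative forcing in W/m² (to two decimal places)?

CO₂: 5.35 × ln(431/284) = 5.35 × ln(1.51761) = 5.35 × 0.41714 = 2.2317 W/m².

ΔF = 2.23 W/m²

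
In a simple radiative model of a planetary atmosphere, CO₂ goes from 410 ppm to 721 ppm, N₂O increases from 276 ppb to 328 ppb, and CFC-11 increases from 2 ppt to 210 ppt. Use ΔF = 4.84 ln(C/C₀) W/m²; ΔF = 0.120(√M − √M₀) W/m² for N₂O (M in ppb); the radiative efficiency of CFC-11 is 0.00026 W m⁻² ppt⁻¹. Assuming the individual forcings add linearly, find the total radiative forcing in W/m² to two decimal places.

CO₂: 4.84 × ln(721/410) = 4.84 × ln(1.75854) = 4.84 × 0.56448 = 2.7321 W/m².
N₂O: 0.120 × (√328 − √276) = 0.120 × (18.1108 − 16.6132) = 0.120 × 1.4976 = 0.1797 W/m².
CFC-11: ΔF = 0.00026 × (210 − 2) = 0.00026 × 208 = 0.0541 W/m².
Total ΔF = 2.7321 + 0.1797 + 0.0541 = 2.9659 W/m².

ΔF = 2.97 W/m²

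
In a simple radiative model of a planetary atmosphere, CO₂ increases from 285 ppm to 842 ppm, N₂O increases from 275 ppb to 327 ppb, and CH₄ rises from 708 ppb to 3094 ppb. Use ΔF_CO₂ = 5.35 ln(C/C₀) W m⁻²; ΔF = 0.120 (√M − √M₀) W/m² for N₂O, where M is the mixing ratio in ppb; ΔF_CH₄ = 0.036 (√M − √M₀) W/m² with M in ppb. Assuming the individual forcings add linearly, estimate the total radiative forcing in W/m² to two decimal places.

CO₂: 5.35 × ln(842/285) = 5.35 × ln(2.95439) = 5.35 × 1.08329 = 5.7956 W/m².
N₂O: 0.120 × (√327 − √275) = 0.120 × (18.0831 − 16.5831) = 0.120 × 1.5000 = 0.1800 W/m².
CH₄: 0.036 × (√3094 − √708) = 0.036 × (55.6237 − 26.6083) = 0.036 × 29.0154 = 1.0446 W/m².
Total ΔF = 5.7956 + 0.1800 + 1.0446 = 7.0202 W/m².

ΔF = 7.02 W/m²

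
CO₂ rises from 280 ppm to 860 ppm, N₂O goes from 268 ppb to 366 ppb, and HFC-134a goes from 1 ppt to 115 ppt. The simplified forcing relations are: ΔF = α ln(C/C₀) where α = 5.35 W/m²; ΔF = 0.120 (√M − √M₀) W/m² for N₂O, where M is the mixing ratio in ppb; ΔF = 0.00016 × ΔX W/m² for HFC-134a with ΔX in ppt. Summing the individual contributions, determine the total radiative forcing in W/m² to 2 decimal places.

CO₂: 5.35 × ln(860/280) = 5.35 × ln(3.07143) = 5.35 × 1.12214 = 6.0034 W/m².
N₂O: 0.120 × (√366 − √268) = 0.120 × (19.1311 − 16.3707) = 0.120 × 2.7604 = 0.3312 W/m².
HFC-134a: ΔF = 0.00016 × (115 − 1) = 0.00016 × 114 = 0.0182 W/m².
Total ΔF = 6.0034 + 0.3312 + 0.0182 = 6.3528 W/m².

ΔF = 6.35 W/m²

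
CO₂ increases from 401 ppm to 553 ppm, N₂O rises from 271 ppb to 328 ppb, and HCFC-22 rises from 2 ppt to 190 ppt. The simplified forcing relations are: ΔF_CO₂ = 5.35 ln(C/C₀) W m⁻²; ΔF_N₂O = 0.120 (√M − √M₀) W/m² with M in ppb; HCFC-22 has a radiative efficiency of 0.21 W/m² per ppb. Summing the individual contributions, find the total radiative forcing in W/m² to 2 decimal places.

ΔF = 1.96 W/m²

CO₂: 5.35 × ln(553/401) = 5.35 × ln(1.37905) = 5.35 × 0.32139 = 1.7194 W/m².
N₂O: 0.120 × (√328 − √271) = 0.120 × (18.1108 − 16.4621) = 0.120 × 1.6487 = 0.1978 W/m².
HCFC-22: Δ = 190 − 2 = 188 ppt = 0.188 ppb; ΔF = 0.21 × 0.188 = 0.0395 W/m².
Total ΔF = 1.7194 + 0.1978 + 0.0395 = 1.9567 W/m².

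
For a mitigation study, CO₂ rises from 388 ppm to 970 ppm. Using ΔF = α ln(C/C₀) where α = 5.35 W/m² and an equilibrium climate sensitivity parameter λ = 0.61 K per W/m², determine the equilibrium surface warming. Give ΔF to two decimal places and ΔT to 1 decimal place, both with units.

CO₂: 5.35 × ln(970/388) = 5.35 × ln(2.50000) = 5.35 × 0.91629 = 4.9022 W/m².
ΔT = λ ΔF = 0.61 × 4.90 = 2.9890 K.

ΔF = 4.90 W/m²; ΔT = 3.0 K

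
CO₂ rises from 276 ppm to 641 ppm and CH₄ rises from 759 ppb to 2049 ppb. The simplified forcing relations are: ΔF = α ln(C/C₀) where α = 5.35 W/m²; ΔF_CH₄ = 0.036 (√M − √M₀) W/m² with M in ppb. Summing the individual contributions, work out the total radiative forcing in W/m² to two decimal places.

ΔF = 5.15 W/m²

CO₂: 5.35 × ln(641/276) = 5.35 × ln(2.32246) = 5.35 × 0.84263 = 4.5081 W/m².
CH₄: 0.036 × (√2049 − √759) = 0.036 × (45.2659 − 27.5500) = 0.036 × 17.7159 = 0.6378 W/m².
Total ΔF = 4.5081 + 0.6378 = 5.1459 W/m².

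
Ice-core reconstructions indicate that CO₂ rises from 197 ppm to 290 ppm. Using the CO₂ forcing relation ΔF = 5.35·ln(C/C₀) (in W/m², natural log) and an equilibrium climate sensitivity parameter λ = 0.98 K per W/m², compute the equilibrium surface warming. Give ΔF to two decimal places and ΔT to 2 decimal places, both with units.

CO₂: 5.35 × ln(290/197) = 5.35 × ln(1.47208) = 5.35 × 0.38668 = 2.0687 W/m².
ΔT = λ ΔF = 0.98 × 2.07 = 2.0286 K.

ΔF = 2.07 W/m²; ΔT = 2.03 K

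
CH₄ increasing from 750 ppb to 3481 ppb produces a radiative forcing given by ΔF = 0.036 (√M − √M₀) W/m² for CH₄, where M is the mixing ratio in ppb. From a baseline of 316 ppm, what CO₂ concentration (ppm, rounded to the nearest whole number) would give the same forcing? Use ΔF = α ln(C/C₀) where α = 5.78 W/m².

CH₄ forcing: 0.036 × (√3481 − √750) = 0.036 × (59.0000 − 27.3861) = 0.036 × 31.6139 = 1.13810 W/m².
Set 5.78 ln(C/316) = 1.13810: ln(C/316) = 1.13810/5.78 = 0.19690, so C = 316 × e^0.19690 = 316 × 1.21762 = 384.77 ppm.

C ≈ 385 ppm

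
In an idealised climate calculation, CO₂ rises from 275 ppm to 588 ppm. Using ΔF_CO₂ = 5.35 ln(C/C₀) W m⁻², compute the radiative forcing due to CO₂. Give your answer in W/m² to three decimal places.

CO₂ absorption bands are partially saturated, so forcing scales with the logarithm of the concentration ratio.
CO₂: 5.35 × ln(588/275) = 5.35 × ln(2.13818) = 5.35 × 0.75995 = 4.0657 W/m².

ΔF = 4.066 W/m²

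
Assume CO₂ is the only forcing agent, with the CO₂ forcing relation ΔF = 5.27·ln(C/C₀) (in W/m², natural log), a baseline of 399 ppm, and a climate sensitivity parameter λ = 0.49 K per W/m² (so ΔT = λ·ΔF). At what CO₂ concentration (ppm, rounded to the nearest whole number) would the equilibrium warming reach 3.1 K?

Required forcing: ΔF = ΔT/λ = 3.1/0.49 = 6.3265 W/m².
Then ln(C/399) = ΔF/5.27 = 6.3265/5.27 = 1.20047.
So C = 399 × e^1.20047 = 399 × 3.32168 = 1325.35 ppm.

C ≈ 1325 ppm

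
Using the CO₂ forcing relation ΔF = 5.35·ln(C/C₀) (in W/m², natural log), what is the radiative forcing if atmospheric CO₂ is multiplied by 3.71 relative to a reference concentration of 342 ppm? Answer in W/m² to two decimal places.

ΔF = 5.35 × ln(3.71) = 5.35 × 1.31103 = 7.0140 W/m².

ΔF = 7.01 W/m²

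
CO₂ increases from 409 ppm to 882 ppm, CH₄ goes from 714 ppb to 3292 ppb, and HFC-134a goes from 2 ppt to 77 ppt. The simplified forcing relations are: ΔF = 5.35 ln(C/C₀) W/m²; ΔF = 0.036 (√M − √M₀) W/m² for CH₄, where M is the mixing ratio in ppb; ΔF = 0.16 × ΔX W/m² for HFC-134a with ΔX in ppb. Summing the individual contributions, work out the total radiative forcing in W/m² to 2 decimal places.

ΔF = 5.23 W/m²

CO₂: 5.35 × ln(882/409) = 5.35 × ln(2.15648) = 5.35 × 0.76848 = 4.1114 W/m².
CH₄: 0.036 × (√3292 − √714) = 0.036 × (57.3760 − 26.7208) = 0.036 × 30.6552 = 1.1036 W/m².
HFC-134a: Δ = 77 − 2 = 75 ppt = 0.075 ppb; ΔF = 0.16 × 0.075 = 0.0120 W/m².
Total ΔF = 4.1114 + 1.1036 + 0.0120 = 5.2270 W/m².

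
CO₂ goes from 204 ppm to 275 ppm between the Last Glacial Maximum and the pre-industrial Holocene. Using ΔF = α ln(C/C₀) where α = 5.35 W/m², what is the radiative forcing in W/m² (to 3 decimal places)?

CO₂: 5.35 × ln(275/204) = 5.35 × ln(1.34804) = 5.35 × 0.29865 = 1.5978 W/m².

ΔF = 1.598 W/m²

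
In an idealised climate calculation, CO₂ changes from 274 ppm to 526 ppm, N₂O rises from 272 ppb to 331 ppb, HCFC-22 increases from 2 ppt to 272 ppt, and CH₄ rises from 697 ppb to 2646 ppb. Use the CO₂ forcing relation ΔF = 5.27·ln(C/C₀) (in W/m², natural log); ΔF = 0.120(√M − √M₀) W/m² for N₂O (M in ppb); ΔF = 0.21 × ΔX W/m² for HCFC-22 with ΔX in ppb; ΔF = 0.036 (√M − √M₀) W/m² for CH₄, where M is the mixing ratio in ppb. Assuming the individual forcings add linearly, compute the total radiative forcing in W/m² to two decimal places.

ΔF = 4.60 W/m²

CO₂: 5.27 × ln(526/274) = 5.27 × ln(1.91971) = 5.27 × 0.65217 = 3.4369 W/m².
N₂O: 0.120 × (√331 − √272) = 0.120 × (18.1934 − 16.4924) = 0.120 × 1.7010 = 0.2041 W/m².
HCFC-22: Δ = 272 − 2 = 270 ppt = 0.270 ppb; ΔF = 0.21 × 0.270 = 0.0567 W/m².
CH₄: 0.036 × (√2646 − √697) = 0.036 × (51.4393 − 26.4008) = 0.036 × 25.0385 = 0.9014 W/m².
Total ΔF = 3.4369 + 0.2041 + 0.0567 + 0.9014 = 4.5991 W/m².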